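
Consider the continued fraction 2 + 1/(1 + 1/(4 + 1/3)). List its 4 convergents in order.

2/1, 3/1, 14/5, 45/16

Using the convergent recurrence p_i = a_i*p_{i-1} + p_{i-2}, q_i = a_i*q_{i-1} + q_{i-2} with p_{-2}=0, p_{-1}=1, q_{-2}=1, q_{-1}=0:
  i=0: a_0=2, p_0 = 2*1 + 0 = 2, q_0 = 2*0 + 1 = 1.
  i=1: a_1=1, p_1 = 1*2 + 1 = 3, q_1 = 1*1 + 0 = 1.
  i=2: a_2=4, p_2 = 4*3 + 2 = 14, q_2 = 4*1 + 1 = 5.
  i=3: a_3=3, p_3 = 3*14 + 3 = 45, q_3 = 3*5 + 1 = 16.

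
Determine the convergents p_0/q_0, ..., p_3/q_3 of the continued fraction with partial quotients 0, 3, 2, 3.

0/1, 1/3, 2/7, 7/24

Using the convergent recurrence p_i = a_i*p_{i-1} + p_{i-2}, q_i = a_i*q_{i-1} + q_{i-2} with p_{-2}=0, p_{-1}=1, q_{-2}=1, q_{-1}=0:
  i=0: a_0=0, p_0 = 0*1 + 0 = 0, q_0 = 0*0 + 1 = 1.
  i=1: a_1=3, p_1 = 3*0 + 1 = 1, q_1 = 3*1 + 0 = 3.
  i=2: a_2=2, p_2 = 2*1 + 0 = 2, q_2 = 2*3 + 1 = 7.
  i=3: a_3=3, p_3 = 3*2 + 1 = 7, q_3 = 3*7 + 3 = 24.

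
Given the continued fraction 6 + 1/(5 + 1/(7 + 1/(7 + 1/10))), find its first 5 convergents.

6/1, 31/5, 223/36, 1592/257, 16143/2606

Using the convergent recurrence p_i = a_i*p_{i-1} + p_{i-2}, q_i = a_i*q_{i-1} + q_{i-2} with p_{-2}=0, p_{-1}=1, q_{-2}=1, q_{-1}=0:
  i=0: a_0=6, p_0 = 6*1 + 0 = 6, q_0 = 6*0 + 1 = 1.
  i=1: a_1=5, p_1 = 5*6 + 1 = 31, q_1 = 5*1 + 0 = 5.
  i=2: a_2=7, p_2 = 7*31 + 6 = 223, q_2 = 7*5 + 1 = 36.
  i=3: a_3=7, p_3 = 7*223 + 31 = 1592, q_3 = 7*36 + 5 = 257.
  i=4: a_4=10, p_4 = 10*1592 + 223 = 16143, q_4 = 10*257 + 36 = 2606.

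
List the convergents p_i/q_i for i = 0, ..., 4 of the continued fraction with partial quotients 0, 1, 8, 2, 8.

0/1, 1/1, 8/9, 17/19, 144/161

Using the convergent recurrence p_i = a_i*p_{i-1} + p_{i-2}, q_i = a_i*q_{i-1} + q_{i-2} with p_{-2}=0, p_{-1}=1, q_{-2}=1, q_{-1}=0:
  i=0: a_0=0, p_0 = 0*1 + 0 = 0, q_0 = 0*0 + 1 = 1.
  i=1: a_1=1, p_1 = 1*0 + 1 = 1, q_1 = 1*1 + 0 = 1.
  i=2: a_2=8, p_2 = 8*1 + 0 = 8, q_2 = 8*1 + 1 = 9.
  i=3: a_3=2, p_3 = 2*8 + 1 = 17, q_3 = 2*9 + 1 = 19.
  i=4: a_4=8, p_4 = 8*17 + 8 = 144, q_4 = 8*19 + 9 = 161.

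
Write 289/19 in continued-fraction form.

Run the Euclidean algorithm on 289 and 19; the successive quotients are the partial quotients a_0, a_1, ... (each step inverts the fractional part left over by the previous one):
  289 = 15*19 + 4, so a_0 = 15.
  19 = 4*4 + 3, so a_1 = 4.
  4 = 1*3 + 1, so a_2 = 1.
  3 = 3*1 + 0, so a_3 = 3.
The remainder reaches 0 after 4 divisions, so the expansion has 4 partial quotients, read off in order.

[15; 4, 1, 3]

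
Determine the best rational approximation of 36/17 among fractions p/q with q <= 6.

13/6

Expand x = 36/17 as a continued fraction with the Euclidean algorithm:
  36 = 2*17 + 2, so a_0 = 2.
  17 = 8*2 + 1, so a_1 = 8.
  2 = 2*1 + 0, so a_2 = 2.
so x = [2; 8, 2].
Convergents (p_i = a_i*p_{i-1} + p_{i-2}, q_i = a_i*q_{i-1} + q_{i-2} with p_{-2}=0, p_{-1}=1, q_{-2}=1, q_{-1}=0), until the denominator exceeds 6:
  i=0: a_0=2, p_0 = 2*1 + 0 = 2, q_0 = 2*0 + 1 = 1.
  i=1: a_1=8, p_1 = 8*2 + 1 = 17, q_1 = 8*1 + 0 = 8.
q_1 = 8 > 6, so the last convergent with denominator <= 6 is p_0/q_0 = 2/1.
The closest fraction with denominator <= 6 is either p_0/q_0 or the intermediate fraction (k*p_0 + p_{-1})/(k*q_0 + q_{-1}) with the largest k >= 1 whose denominator stays <= 6; these approach x as k grows, and every other convergent or intermediate fraction in range is farther away.
Largest k: floor((6 - q_{-1})/q_0) = floor((6 - 0)/1) = 6 (using the seeds p_{-1} = 1, q_{-1} = 0).
That gives (6*2 + 1)/(6*1 + 0) = 13/6.
Compare the errors: |x - 2/1| = |36*1 - 2*17|/(17*1) = 2/17, and |x - 13/6| = |36*6 - 13*17|/(17*6) = 5/102.
Cross-multiplying, 5*17 = 85 < 204 = 2*102, so 5/102 is smaller: the intermediate fraction 13/6 is closer to x than 2/1.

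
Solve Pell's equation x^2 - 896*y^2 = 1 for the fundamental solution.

(x, y) = (449, 15)

First expand sqrt(896) as a continued fraction. With x_i = (sqrt(896) + m_i)/d_i and (m_0, d_0) = (0, 1): a_0 = floor(sqrt(896)) = 29, since 29^2 = 841 <= 896 < 900 = 30^2.
Iterate m_{i+1} = d_i*a_i - m_i, d_{i+1} = (896 - m_{i+1}^2)/d_i, a_{i+1} = floor((a_0 + m_{i+1})/d_{i+1}):
  m_1 = 1*29 - 0 = 29, d_1 = (896 - 29^2)/1 = 55/1 = 55, a_1 = floor((29 + 29)/55) = 1.
  m_2 = 55*1 - 29 = 26, d_2 = (896 - 26^2)/55 = 220/55 = 4, a_2 = floor((29 + 26)/4) = 13.
  m_3 = 4*13 - 26 = 26, d_3 = (896 - 26^2)/4 = 220/4 = 55, a_3 = floor((29 + 26)/55) = 1.
  m_4 = 55*1 - 26 = 29, d_4 = (896 - 29^2)/55 = 55/55 = 1, a_4 = floor((29 + 29)/1) = 58.
  m_5 = 1*58 - 29 = 29, d_5 = (896 - 29^2)/1 = 55/1 = 55: (m_5, d_5) = (m_1, d_1) = (29, 55), so from here the quotients repeat a_1, ..., a_4; the period length is 4.
So sqrt(896) = [29; (1, 13, 1, 58)] with period length k = 4.
k is even, so the fundamental solution of x^2 - 896y^2 = 1 is (p_{k-1}, q_{k-1}) = (p_3, q_3); compute convergents through index 3.
Convergents (p_i = a_i*p_{i-1} + p_{i-2}, q_i = a_i*q_{i-1} + q_{i-2} with p_{-2}=0, p_{-1}=1, q_{-2}=1, q_{-1}=0):
  i=0: a_0=29, p_0 = 29*1 + 0 = 29, q_0 = 29*0 + 1 = 1.
  i=1: a_1=1, p_1 = 1*29 + 1 = 30, q_1 = 1*1 + 0 = 1.
  i=2: a_2=13, p_2 = 13*30 + 29 = 419, q_2 = 13*1 + 1 = 14.
  i=3: a_3=1, p_3 = 1*419 + 30 = 449, q_3 = 1*14 + 1 = 15.
Check: 449^2 - 896*15^2 = 201601 - 201600 = 1, so (x, y) = (449, 15) solves the equation, and by the theorem it is the least positive solution.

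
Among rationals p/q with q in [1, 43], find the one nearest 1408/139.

314/31

Expand x = 1408/139 as a continued fraction with the Euclidean algorithm:
  1408 = 10*139 + 18, so a_0 = 10.
  139 = 7*18 + 13, so a_1 = 7.
  18 = 1*13 + 5, so a_2 = 1.
  13 = 2*5 + 3, so a_3 = 2.
  5 = 1*3 + 2, so a_4 = 1.
  3 = 1*2 + 1, so a_5 = 1.
  2 = 2*1 + 0, so a_6 = 2.
so x = [10; 7, 1, 2, 1, 1, 2].
Convergents (p_i = a_i*p_{i-1} + p_{i-2}, q_i = a_i*q_{i-1} + q_{i-2} with p_{-2}=0, p_{-1}=1, q_{-2}=1, q_{-1}=0), until the denominator exceeds 43:
  i=0: a_0=10, p_0 = 10*1 + 0 = 10, q_0 = 10*0 + 1 = 1.
  i=1: a_1=7, p_1 = 7*10 + 1 = 71, q_1 = 7*1 + 0 = 7.
  i=2: a_2=1, p_2 = 1*71 + 10 = 81, q_2 = 1*7 + 1 = 8.
  i=3: a_3=2, p_3 = 2*81 + 71 = 233, q_3 = 2*8 + 7 = 23.
  i=4: a_4=1, p_4 = 1*233 + 81 = 314, q_4 = 1*23 + 8 = 31.
  i=5: a_5=1, p_5 = 1*314 + 233 = 547, q_5 = 1*31 + 23 = 54.
q_5 = 54 > 43, so the last convergent with denominator <= 43 is p_4/q_4 = 314/31.
The closest fraction with denominator <= 43 is either p_4/q_4 or the intermediate fraction (k*p_4 + p_3)/(k*q_4 + q_3) with the largest k >= 1 whose denominator stays <= 43; these approach x as k grows, and every other convergent or intermediate fraction in range is farther away.
Largest k: floor((43 - q_3)/q_4) = floor((43 - 23)/31) = 0.
Since k = 0, no intermediate fraction beyond p_4/q_4 has denominator <= 43, so the convergent 314/31 is the closest (its error is |1408*31 - 314*139|/(139*31) = 2/4309).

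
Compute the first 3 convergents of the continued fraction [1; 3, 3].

1/1, 4/3, 13/10

Using the convergent recurrence p_i = a_i*p_{i-1} + p_{i-2}, q_i = a_i*q_{i-1} + q_{i-2} with p_{-2}=0, p_{-1}=1, q_{-2}=1, q_{-1}=0:
  i=0: a_0=1, p_0 = 1*1 + 0 = 1, q_0 = 1*0 + 1 = 1.
  i=1: a_1=3, p_1 = 3*1 + 1 = 4, q_1 = 3*1 + 0 = 3.
  i=2: a_2=3, p_2 = 3*4 + 1 = 13, q_2 = 3*3 + 1 = 10.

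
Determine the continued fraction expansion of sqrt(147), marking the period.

[12; (8, 24)]

Write x_i = (sqrt(147) + m_i)/d_i with (m_0, d_0) = (0, 1). a_0 = floor(sqrt(147)) = 12, since 12^2 = 144 <= 147 < 169 = 13^2.
Iterate m_{i+1} = d_i*a_i - m_i, d_{i+1} = (147 - m_{i+1}^2)/d_i, a_{i+1} = floor((a_0 + m_{i+1})/d_{i+1}):
  m_1 = 1*12 - 0 = 12, d_1 = (147 - 12^2)/1 = 3/1 = 3, a_1 = floor((12 + 12)/3) = 8.
  m_2 = 3*8 - 12 = 12, d_2 = (147 - 12^2)/3 = 3/3 = 1, a_2 = floor((12 + 12)/1) = 24.
  m_3 = 1*24 - 12 = 12, d_3 = (147 - 12^2)/1 = 3/1 = 3: (m_3, d_3) = (m_1, d_1) = (12, 3), so from here the quotients repeat a_1, a_2; the period length is 2.
Hence the expansion of sqrt(147) is a_0 = 12 followed by the repeating block 8, 24 (period 2).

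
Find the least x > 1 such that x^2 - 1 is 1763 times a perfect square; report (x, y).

(x, y) = (42, 1)

First expand sqrt(1763) as a continued fraction. With x_i = (sqrt(1763) + m_i)/d_i and (m_0, d_0) = (0, 1): a_0 = floor(sqrt(1763)) = 41, since 41^2 = 1681 <= 1763 < 1764 = 42^2.
Iterate m_{i+1} = d_i*a_i - m_i, d_{i+1} = (1763 - m_{i+1}^2)/d_i, a_{i+1} = floor((a_0 + m_{i+1})/d_{i+1}):
  m_1 = 1*41 - 0 = 41, d_1 = (1763 - 41^2)/1 = 82/1 = 82, a_1 = floor((41 + 41)/82) = 1.
  m_2 = 82*1 - 41 = 41, d_2 = (1763 - 41^2)/82 = 82/82 = 1, a_2 = floor((41 + 41)/1) = 82.
  m_3 = 1*82 - 41 = 41, d_3 = (1763 - 41^2)/1 = 82/1 = 82: (m_3, d_3) = (m_1, d_1) = (41, 82), so from here the quotients repeat a_1, a_2; the period length is 2.
So sqrt(1763) = [41; (1, 82)] with period length k = 2.
k is even, so the fundamental solution of x^2 - 1763y^2 = 1 is (p_{k-1}, q_{k-1}) = (p_1, q_1); compute convergents through index 1.
Convergents (p_i = a_i*p_{i-1} + p_{i-2}, q_i = a_i*q_{i-1} + q_{i-2} with p_{-2}=0, p_{-1}=1, q_{-2}=1, q_{-1}=0):
  i=0: a_0=41, p_0 = 41*1 + 0 = 41, q_0 = 41*0 + 1 = 1.
  i=1: a_1=1, p_1 = 1*41 + 1 = 42, q_1 = 1*1 + 0 = 1.
Check: 42^2 - 1763*1^2 = 1764 - 1763 = 1, so (x, y) = (42, 1) solves the equation, and by the theorem it is the least positive solution.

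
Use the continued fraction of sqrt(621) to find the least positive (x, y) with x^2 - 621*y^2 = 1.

(x, y) = (7775, 312)

First expand sqrt(621) as a continued fraction. With x_i = (sqrt(621) + m_i)/d_i and (m_0, d_0) = (0, 1): a_0 = floor(sqrt(621)) = 24, since 24^2 = 576 <= 621 < 625 = 25^2.
Iterate m_{i+1} = d_i*a_i - m_i, d_{i+1} = (621 - m_{i+1}^2)/d_i, a_{i+1} = floor((a_0 + m_{i+1})/d_{i+1}):
  m_1 = 1*24 - 0 = 24, d_1 = (621 - 24^2)/1 = 45/1 = 45, a_1 = floor((24 + 24)/45) = 1.
  m_2 = 45*1 - 24 = 21, d_2 = (621 - 21^2)/45 = 180/45 = 4, a_2 = floor((24 + 21)/4) = 11.
  m_3 = 4*11 - 21 = 23, d_3 = (621 - 23^2)/4 = 92/4 = 23, a_3 = floor((24 + 23)/23) = 2.
  m_4 = 23*2 - 23 = 23, d_4 = (621 - 23^2)/23 = 92/23 = 4, a_4 = floor((24 + 23)/4) = 11.
  m_5 = 4*11 - 23 = 21, d_5 = (621 - 21^2)/4 = 180/4 = 45, a_5 = floor((24 + 21)/45) = 1.
  m_6 = 45*1 - 21 = 24, d_6 = (621 - 24^2)/45 = 45/45 = 1, a_6 = floor((24 + 24)/1) = 48.
  m_7 = 1*48 - 24 = 24, d_7 = (621 - 24^2)/1 = 45/1 = 45: (m_7, d_7) = (m_1, d_1) = (24, 45), so from here the quotients repeat a_1, ..., a_6; the period length is 6.
So sqrt(621) = [24; (1, 11, 2, 11, 1, 48)] with period length k = 6.
k is even, so the fundamental solution of x^2 - 621y^2 = 1 is (p_{k-1}, q_{k-1}) = (p_5, q_5); compute convergents through index 5.
Convergents (p_i = a_i*p_{i-1} + p_{i-2}, q_i = a_i*q_{i-1} + q_{i-2} with p_{-2}=0, p_{-1}=1, q_{-2}=1, q_{-1}=0):
  i=0: a_0=24, p_0 = 24*1 + 0 = 24, q_0 = 24*0 + 1 = 1.
  i=1: a_1=1, p_1 = 1*24 + 1 = 25, q_1 = 1*1 + 0 = 1.
  i=2: a_2=11, p_2 = 11*25 + 24 = 299, q_2 = 11*1 + 1 = 12.
  i=3: a_3=2, p_3 = 2*299 + 25 = 623, q_3 = 2*12 + 1 = 25.
  i=4: a_4=11, p_4 = 11*623 + 299 = 7152, q_4 = 11*25 + 12 = 287.
  i=5: a_5=1, p_5 = 1*7152 + 623 = 7775, q_5 = 1*287 + 25 = 312.
Check: 7775^2 - 621*312^2 = 60450625 - 60450624 = 1, so (x, y) = (7775, 312) solves the equation, and by the theorem it is the least positive solution.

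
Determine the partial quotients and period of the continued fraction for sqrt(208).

[14; (2, 2, 1, 2, 2, 28)]

Write x_i = (sqrt(208) + m_i)/d_i with (m_0, d_0) = (0, 1). a_0 = floor(sqrt(208)) = 14, since 14^2 = 196 <= 208 < 225 = 15^2.
Iterate m_{i+1} = d_i*a_i - m_i, d_{i+1} = (208 - m_{i+1}^2)/d_i, a_{i+1} = floor((a_0 + m_{i+1})/d_{i+1}):
  m_1 = 1*14 - 0 = 14, d_1 = (208 - 14^2)/1 = 12/1 = 12, a_1 = floor((14 + 14)/12) = 2.
  m_2 = 12*2 - 14 = 10, d_2 = (208 - 10^2)/12 = 108/12 = 9, a_2 = floor((14 + 10)/9) = 2.
  m_3 = 9*2 - 10 = 8, d_3 = (208 - 8^2)/9 = 144/9 = 16, a_3 = floor((14 + 8)/16) = 1.
  m_4 = 16*1 - 8 = 8, d_4 = (208 - 8^2)/16 = 144/16 = 9, a_4 = floor((14 + 8)/9) = 2.
  m_5 = 9*2 - 8 = 10, d_5 = (208 - 10^2)/9 = 108/9 = 12, a_5 = floor((14 + 10)/12) = 2.
  m_6 = 12*2 - 10 = 14, d_6 = (208 - 14^2)/12 = 12/12 = 1, a_6 = floor((14 + 14)/1) = 28.
  m_7 = 1*28 - 14 = 14, d_7 = (208 - 14^2)/1 = 12/1 = 12: (m_7, d_7) = (m_1, d_1) = (14, 12), so from here the quotients repeat a_1, ..., a_6; the period length is 6.
Hence the expansion of sqrt(208) is a_0 = 14 followed by the repeating block 2, 2, 1, 2, 2, 28 (period 6).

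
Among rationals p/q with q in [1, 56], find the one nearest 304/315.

Expand x = 304/315 as a continued fraction with the Euclidean algorithm:
  304 = 0*315 + 304, so a_0 = 0.
  315 = 1*304 + 11, so a_1 = 1.
  304 = 27*11 + 7, so a_2 = 27.
  11 = 1*7 + 4, so a_3 = 1.
  7 = 1*4 + 3, so a_4 = 1.
  4 = 1*3 + 1, so a_5 = 1.
  3 = 3*1 + 0, so a_6 = 3.
so x = [0; 1, 27, 1, 1, 1, 3].
Convergents (p_i = a_i*p_{i-1} + p_{i-2}, q_i = a_i*q_{i-1} + q_{i-2} with p_{-2}=0, p_{-1}=1, q_{-2}=1, q_{-1}=0), until the denominator exceeds 56:
  i=0: a_0=0, p_0 = 0*1 + 0 = 0, q_0 = 0*0 + 1 = 1.
  i=1: a_1=1, p_1 = 1*0 + 1 = 1, q_1 = 1*1 + 0 = 1.
  i=2: a_2=27, p_2 = 27*1 + 0 = 27, q_2 = 27*1 + 1 = 28.
  i=3: a_3=1, p_3 = 1*27 + 1 = 28, q_3 = 1*28 + 1 = 29.
  i=4: a_4=1, p_4 = 1*28 + 27 = 55, q_4 = 1*29 + 28 = 57.
q_4 = 57 > 56, so the last convergent with denominator <= 56 is p_3/q_3 = 28/29.
The closest fraction with denominator <= 56 is either p_3/q_3 or the intermediate fraction (k*p_3 + p_2)/(k*q_3 + q_2) with the largest k >= 1 whose denominator stays <= 56; these approach x as k grows, and every other convergent or intermediate fraction in range is farther away.
Largest k: floor((56 - q_2)/q_3) = floor((56 - 28)/29) = 0.
Since k = 0, no intermediate fraction beyond p_3/q_3 has denominator <= 56, so the convergent 28/29 is the closest (its error is |304*29 - 28*315|/(315*29) = 4/9135).

28/29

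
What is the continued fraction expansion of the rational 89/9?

Run the Euclidean algorithm on 89 and 9; the successive quotients are the partial quotients a_0, a_1, ... (each step inverts the fractional part left over by the previous one):
  89 = 9*9 + 8, so a_0 = 9.
  9 = 1*8 + 1, so a_1 = 1.
  8 = 8*1 + 0, so a_2 = 8.
The remainder reaches 0 after 3 divisions, so the expansion has 3 partial quotients, read off in order.

[9; 1, 8]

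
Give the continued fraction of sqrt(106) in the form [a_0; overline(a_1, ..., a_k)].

Write x_i = (sqrt(106) + m_i)/d_i with (m_0, d_0) = (0, 1). a_0 = floor(sqrt(106)) = 10, since 10^2 = 100 <= 106 < 121 = 11^2.
Iterate m_{i+1} = d_i*a_i - m_i, d_{i+1} = (106 - m_{i+1}^2)/d_i, a_{i+1} = floor((a_0 + m_{i+1})/d_{i+1}):
  m_1 = 1*10 - 0 = 10, d_1 = (106 - 10^2)/1 = 6/1 = 6, a_1 = floor((10 + 10)/6) = 3.
  m_2 = 6*3 - 10 = 8, d_2 = (106 - 8^2)/6 = 42/6 = 7, a_2 = floor((10 + 8)/7) = 2.
  m_3 = 7*2 - 8 = 6, d_3 = (106 - 6^2)/7 = 70/7 = 10, a_3 = floor((10 + 6)/10) = 1.
  m_4 = 10*1 - 6 = 4, d_4 = (106 - 4^2)/10 = 90/10 = 9, a_4 = floor((10 + 4)/9) = 1.
  m_5 = 9*1 - 4 = 5, d_5 = (106 - 5^2)/9 = 81/9 = 9, a_5 = floor((10 + 5)/9) = 1.
  m_6 = 9*1 - 5 = 4, d_6 = (106 - 4^2)/9 = 90/9 = 10, a_6 = floor((10 + 4)/10) = 1.
  m_7 = 10*1 - 4 = 6, d_7 = (106 - 6^2)/10 = 70/10 = 7, a_7 = floor((10 + 6)/7) = 2.
  m_8 = 7*2 - 6 = 8, d_8 = (106 - 8^2)/7 = 42/7 = 6, a_8 = floor((10 + 8)/6) = 3.
  m_9 = 6*3 - 8 = 10, d_9 = (106 - 10^2)/6 = 6/6 = 1, a_9 = floor((10 + 10)/1) = 20.
  m_10 = 1*20 - 10 = 10, d_10 = (106 - 10^2)/1 = 6/1 = 6: (m_10, d_10) = (m_1, d_1) = (10, 6), so from here the quotients repeat a_1, ..., a_9; the period length is 9.
Hence the expansion of sqrt(106) is a_0 = 10 followed by the repeating block 3, 2, 1, 1, 1, 1, 2, 3, 20 (period 9).

[10; overline(3, 2, 1, 1, 1, 1, 2, 3, 20)]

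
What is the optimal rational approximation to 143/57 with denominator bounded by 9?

Expand x = 143/57 as a continued fraction with the Euclidean algorithm:
  143 = 2*57 + 29, so a_0 = 2.
  57 = 1*29 + 28, so a_1 = 1.
  29 = 1*28 + 1, so a_2 = 1.
  28 = 28*1 + 0, so a_3 = 28.
so x = [2; 1, 1, 28].
Convergents (p_i = a_i*p_{i-1} + p_{i-2}, q_i = a_i*q_{i-1} + q_{i-2} with p_{-2}=0, p_{-1}=1, q_{-2}=1, q_{-1}=0), until the denominator exceeds 9:
  i=0: a_0=2, p_0 = 2*1 + 0 = 2, q_0 = 2*0 + 1 = 1.
  i=1: a_1=1, p_1 = 1*2 + 1 = 3, q_1 = 1*1 + 0 = 1.
  i=2: a_2=1, p_2 = 1*3 + 2 = 5, q_2 = 1*1 + 1 = 2.
  i=3: a_3=28, p_3 = 28*5 + 3 = 143, q_3 = 28*2 + 1 = 57.
q_3 = 57 > 9, so the last convergent with denominator <= 9 is p_2/q_2 = 5/2.
The closest fraction with denominator <= 9 is either p_2/q_2 or the intermediate fraction (k*p_2 + p_1)/(k*q_2 + q_1) with the largest k >= 1 whose denominator stays <= 9; these approach x as k grows, and every other convergent or intermediate fraction in range is farther away.
Largest k: floor((9 - q_1)/q_2) = floor((9 - 1)/2) = 4.
That gives (4*5 + 3)/(4*2 + 1) = 23/9.
Compare the errors: |x - 5/2| = |143*2 - 5*57|/(57*2) = 1/114, and |x - 23/9| = |143*9 - 23*57|/(57*9) = 24/513.
Cross-multiplying, 1*513 = 513 < 2736 = 24*114, so 1/114 is smaller: the convergent 5/2 is closer to x than 23/9.

5/2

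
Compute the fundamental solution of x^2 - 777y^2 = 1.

(x, y) = (223, 8)

First expand sqrt(777) as a continued fraction. With x_i = (sqrt(777) + m_i)/d_i and (m_0, d_0) = (0, 1): a_0 = floor(sqrt(777)) = 27, since 27^2 = 729 <= 777 < 784 = 28^2.
Iterate m_{i+1} = d_i*a_i - m_i, d_{i+1} = (777 - m_{i+1}^2)/d_i, a_{i+1} = floor((a_0 + m_{i+1})/d_{i+1}):
  m_1 = 1*27 - 0 = 27, d_1 = (777 - 27^2)/1 = 48/1 = 48, a_1 = floor((27 + 27)/48) = 1.
  m_2 = 48*1 - 27 = 21, d_2 = (777 - 21^2)/48 = 336/48 = 7, a_2 = floor((27 + 21)/7) = 6.
  m_3 = 7*6 - 21 = 21, d_3 = (777 - 21^2)/7 = 336/7 = 48, a_3 = floor((27 + 21)/48) = 1.
  m_4 = 48*1 - 21 = 27, d_4 = (777 - 27^2)/48 = 48/48 = 1, a_4 = floor((27 + 27)/1) = 54.
  m_5 = 1*54 - 27 = 27, d_5 = (777 - 27^2)/1 = 48/1 = 48: (m_5, d_5) = (m_1, d_1) = (27, 48), so from here the quotients repeat a_1, ..., a_4; the period length is 4.
So sqrt(777) = [27; (1, 6, 1, 54)] with period length k = 4.
k is even, so the fundamental solution of x^2 - 777y^2 = 1 is (p_{k-1}, q_{k-1}) = (p_3, q_3); compute convergents through index 3.
Convergents (p_i = a_i*p_{i-1} + p_{i-2}, q_i = a_i*q_{i-1} + q_{i-2} with p_{-2}=0, p_{-1}=1, q_{-2}=1, q_{-1}=0):
  i=0: a_0=27, p_0 = 27*1 + 0 = 27, q_0 = 27*0 + 1 = 1.
  i=1: a_1=1, p_1 = 1*27 + 1 = 28, q_1 = 1*1 + 0 = 1.
  i=2: a_2=6, p_2 = 6*28 + 27 = 195, q_2 = 6*1 + 1 = 7.
  i=3: a_3=1, p_3 = 1*195 + 28 = 223, q_3 = 1*7 + 1 = 8.
Check: 223^2 - 777*8^2 = 49729 - 49728 = 1, so (x, y) = (223, 8) solves the equation, and by the theorem it is the least positive solution.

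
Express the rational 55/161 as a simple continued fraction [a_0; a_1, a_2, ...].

[0; 2, 1, 12, 1, 3]

Run the Euclidean algorithm on 55 and 161; the successive quotients are the partial quotients a_0, a_1, ... (each step inverts the fractional part left over by the previous one):
  55 = 0*161 + 55, so a_0 = 0.
  161 = 2*55 + 51, so a_1 = 2.
  55 = 1*51 + 4, so a_2 = 1.
  51 = 12*4 + 3, so a_3 = 12.
  4 = 1*3 + 1, so a_4 = 1.
  3 = 3*1 + 0, so a_5 = 3.
The remainder reaches 0 after 6 divisions, so the expansion has 6 partial quotients, read off in order.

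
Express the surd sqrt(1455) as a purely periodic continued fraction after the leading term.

Write x_i = (sqrt(1455) + m_i)/d_i with (m_0, d_0) = (0, 1). a_0 = floor(sqrt(1455)) = 38, since 38^2 = 1444 <= 1455 < 1521 = 39^2.
Iterate m_{i+1} = d_i*a_i - m_i, d_{i+1} = (1455 - m_{i+1}^2)/d_i, a_{i+1} = floor((a_0 + m_{i+1})/d_{i+1}):
  m_1 = 1*38 - 0 = 38, d_1 = (1455 - 38^2)/1 = 11/1 = 11, a_1 = floor((38 + 38)/11) = 6.
  m_2 = 11*6 - 38 = 28, d_2 = (1455 - 28^2)/11 = 671/11 = 61, a_2 = floor((38 + 28)/61) = 1.
  m_3 = 61*1 - 28 = 33, d_3 = (1455 - 33^2)/61 = 366/61 = 6, a_3 = floor((38 + 33)/6) = 11.
  m_4 = 6*11 - 33 = 33, d_4 = (1455 - 33^2)/6 = 366/6 = 61, a_4 = floor((38 + 33)/61) = 1.
  m_5 = 61*1 - 33 = 28, d_5 = (1455 - 28^2)/61 = 671/61 = 11, a_5 = floor((38 + 28)/11) = 6.
  m_6 = 11*6 - 28 = 38, d_6 = (1455 - 38^2)/11 = 11/11 = 1, a_6 = floor((38 + 38)/1) = 76.
  m_7 = 1*76 - 38 = 38, d_7 = (1455 - 38^2)/1 = 11/1 = 11: (m_7, d_7) = (m_1, d_1) = (38, 11), so from here the quotients repeat a_1, ..., a_6; the period length is 6.
Hence the expansion of sqrt(1455) is a_0 = 38 followed by the repeating block 6, 1, 11, 1, 6, 76 (period 6).

[38; (6, 1, 11, 1, 6, 76)]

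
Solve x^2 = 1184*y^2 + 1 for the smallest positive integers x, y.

(x, y) = (27365201, 795285)

First expand sqrt(1184) as a continued fraction. With x_i = (sqrt(1184) + m_i)/d_i and (m_0, d_0) = (0, 1): a_0 = floor(sqrt(1184)) = 34, since 34^2 = 1156 <= 1184 < 1225 = 35^2.
Iterate m_{i+1} = d_i*a_i - m_i, d_{i+1} = (1184 - m_{i+1}^2)/d_i, a_{i+1} = floor((a_0 + m_{i+1})/d_{i+1}):
  m_1 = 1*34 - 0 = 34, d_1 = (1184 - 34^2)/1 = 28/1 = 28, a_1 = floor((34 + 34)/28) = 2.
  m_2 = 28*2 - 34 = 22, d_2 = (1184 - 22^2)/28 = 700/28 = 25, a_2 = floor((34 + 22)/25) = 2.
  m_3 = 25*2 - 22 = 28, d_3 = (1184 - 28^2)/25 = 400/25 = 16, a_3 = floor((34 + 28)/16) = 3.
  m_4 = 16*3 - 28 = 20, d_4 = (1184 - 20^2)/16 = 784/16 = 49, a_4 = floor((34 + 20)/49) = 1.
  m_5 = 49*1 - 20 = 29, d_5 = (1184 - 29^2)/49 = 343/49 = 7, a_5 = floor((34 + 29)/7) = 9.
  m_6 = 7*9 - 29 = 34, d_6 = (1184 - 34^2)/7 = 28/7 = 4, a_6 = floor((34 + 34)/4) = 17.
  m_7 = 4*17 - 34 = 34, d_7 = (1184 - 34^2)/4 = 28/4 = 7, a_7 = floor((34 + 34)/7) = 9.
  m_8 = 7*9 - 34 = 29, d_8 = (1184 - 29^2)/7 = 343/7 = 49, a_8 = floor((34 + 29)/49) = 1.
  m_9 = 49*1 - 29 = 20, d_9 = (1184 - 20^2)/49 = 784/49 = 16, a_9 = floor((34 + 20)/16) = 3.
  m_10 = 16*3 - 20 = 28, d_10 = (1184 - 28^2)/16 = 400/16 = 25, a_10 = floor((34 + 28)/25) = 2.
  m_11 = 25*2 - 28 = 22, d_11 = (1184 - 22^2)/25 = 700/25 = 28, a_11 = floor((34 + 22)/28) = 2.
  m_12 = 28*2 - 22 = 34, d_12 = (1184 - 34^2)/28 = 28/28 = 1, a_12 = floor((34 + 34)/1) = 68.
  m_13 = 1*68 - 34 = 34, d_13 = (1184 - 34^2)/1 = 28/1 = 28: (m_13, d_13) = (m_1, d_1) = (34, 28), so from here the quotients repeat a_1, ..., a_12; the period length is 12.
So sqrt(1184) = [34; (2, 2, 3, 1, 9, 17, 9, 1, 3, 2, 2, 68)] with period length k = 12.
k is even, so the fundamental solution of x^2 - 1184y^2 = 1 is (p_{k-1}, q_{k-1}) = (p_11, q_11); compute convergents through index 11.
Convergents (p_i = a_i*p_{i-1} + p_{i-2}, q_i = a_i*q_{i-1} + q_{i-2} with p_{-2}=0, p_{-1}=1, q_{-2}=1, q_{-1}=0):
  i=0: a_0=34, p_0 = 34*1 + 0 = 34, q_0 = 34*0 + 1 = 1.
  i=1: a_1=2, p_1 = 2*34 + 1 = 69, q_1 = 2*1 + 0 = 2.
  i=2: a_2=2, p_2 = 2*69 + 34 = 172, q_2 = 2*2 + 1 = 5.
  i=3: a_3=3, p_3 = 3*172 + 69 = 585, q_3 = 3*5 + 2 = 17.
  i=4: a_4=1, p_4 = 1*585 + 172 = 757, q_4 = 1*17 + 5 = 22.
  i=5: a_5=9, p_5 = 9*757 + 585 = 7398, q_5 = 9*22 + 17 = 215.
  i=6: a_6=17, p_6 = 17*7398 + 757 = 126523, q_6 = 17*215 + 22 = 3677.
  i=7: a_7=9, p_7 = 9*126523 + 7398 = 1146105, q_7 = 9*3677 + 215 = 33308.
  i=8: a_8=1, p_8 = 1*1146105 + 126523 = 1272628, q_8 = 1*33308 + 3677 = 36985.
  i=9: a_9=3, p_9 = 3*1272628 + 1146105 = 4963989, q_9 = 3*36985 + 33308 = 144263.
  i=10: a_10=2, p_10 = 2*4963989 + 1272628 = 11200606, q_10 = 2*144263 + 36985 = 325511.
  i=11: a_11=2, p_11 = 2*11200606 + 4963989 = 27365201, q_11 = 2*325511 + 144263 = 795285.
Check: 27365201^2 - 1184*795285^2 = 748854225770401 - 748854225770400 = 1, so (x, y) = (27365201, 795285) solves the equation, and by the theorem it is the least positive solution.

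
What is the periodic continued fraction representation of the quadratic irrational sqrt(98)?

[9; (1, 8, 1, 18)]

Write x_i = (sqrt(98) + m_i)/d_i with (m_0, d_0) = (0, 1). a_0 = floor(sqrt(98)) = 9, since 9^2 = 81 <= 98 < 100 = 10^2.
Iterate m_{i+1} = d_i*a_i - m_i, d_{i+1} = (98 - m_{i+1}^2)/d_i, a_{i+1} = floor((a_0 + m_{i+1})/d_{i+1}):
  m_1 = 1*9 - 0 = 9, d_1 = (98 - 9^2)/1 = 17/1 = 17, a_1 = floor((9 + 9)/17) = 1.
  m_2 = 17*1 - 9 = 8, d_2 = (98 - 8^2)/17 = 34/17 = 2, a_2 = floor((9 + 8)/2) = 8.
  m_3 = 2*8 - 8 = 8, d_3 = (98 - 8^2)/2 = 34/2 = 17, a_3 = floor((9 + 8)/17) = 1.
  m_4 = 17*1 - 8 = 9, d_4 = (98 - 9^2)/17 = 17/17 = 1, a_4 = floor((9 + 9)/1) = 18.
  m_5 = 1*18 - 9 = 9, d_5 = (98 - 9^2)/1 = 17/1 = 17: (m_5, d_5) = (m_1, d_1) = (9, 17), so from here the quotients repeat a_1, ..., a_4; the period length is 4.
Hence the expansion of sqrt(98) is a_0 = 9 followed by the repeating block 1, 8, 1, 18 (period 4).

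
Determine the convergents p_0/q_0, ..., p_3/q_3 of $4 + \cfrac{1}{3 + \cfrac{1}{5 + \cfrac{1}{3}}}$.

4/1, 13/3, 69/16, 220/51

Using the convergent recurrence p_i = a_i*p_{i-1} + p_{i-2}, q_i = a_i*q_{i-1} + q_{i-2} with p_{-2}=0, p_{-1}=1, q_{-2}=1, q_{-1}=0:
  i=0: a_0=4, p_0 = 4*1 + 0 = 4, q_0 = 4*0 + 1 = 1.
  i=1: a_1=3, p_1 = 3*4 + 1 = 13, q_1 = 3*1 + 0 = 3.
  i=2: a_2=5, p_2 = 5*13 + 4 = 69, q_2 = 5*3 + 1 = 16.
  i=3: a_3=3, p_3 = 3*69 + 13 = 220, q_3 = 3*16 + 3 = 51.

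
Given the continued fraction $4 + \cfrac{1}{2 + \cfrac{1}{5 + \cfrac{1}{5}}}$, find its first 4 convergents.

Using the convergent recurrence p_i = a_i*p_{i-1} + p_{i-2}, q_i = a_i*q_{i-1} + q_{i-2} with p_{-2}=0, p_{-1}=1, q_{-2}=1, q_{-1}=0:
  i=0: a_0=4, p_0 = 4*1 + 0 = 4, q_0 = 4*0 + 1 = 1.
  i=1: a_1=2, p_1 = 2*4 + 1 = 9, q_1 = 2*1 + 0 = 2.
  i=2: a_2=5, p_2 = 5*9 + 4 = 49, q_2 = 5*2 + 1 = 11.
  i=3: a_3=5, p_3 = 5*49 + 9 = 254, q_3 = 5*11 + 2 = 57.

4/1, 9/2, 49/11, 254/57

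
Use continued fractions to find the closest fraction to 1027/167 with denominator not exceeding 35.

Expand x = 1027/167 as a continued fraction with the Euclidean algorithm:
  1027 = 6*167 + 25, so a_0 = 6.
  167 = 6*25 + 17, so a_1 = 6.
  25 = 1*17 + 8, so a_2 = 1.
  17 = 2*8 + 1, so a_3 = 2.
  8 = 8*1 + 0, so a_4 = 8.
so x = [6; 6, 1, 2, 8].
Convergents (p_i = a_i*p_{i-1} + p_{i-2}, q_i = a_i*q_{i-1} + q_{i-2} with p_{-2}=0, p_{-1}=1, q_{-2}=1, q_{-1}=0), until the denominator exceeds 35:
  i=0: a_0=6, p_0 = 6*1 + 0 = 6, q_0 = 6*0 + 1 = 1.
  i=1: a_1=6, p_1 = 6*6 + 1 = 37, q_1 = 6*1 + 0 = 6.
  i=2: a_2=1, p_2 = 1*37 + 6 = 43, q_2 = 1*6 + 1 = 7.
  i=3: a_3=2, p_3 = 2*43 + 37 = 123, q_3 = 2*7 + 6 = 20.
  i=4: a_4=8, p_4 = 8*123 + 43 = 1027, q_4 = 8*20 + 7 = 167.
q_4 = 167 > 35, so the last convergent with denominator <= 35 is p_3/q_3 = 123/20.
The closest fraction with denominator <= 35 is either p_3/q_3 or the intermediate fraction (k*p_3 + p_2)/(k*q_3 + q_2) with the largest k >= 1 whose denominator stays <= 35; these approach x as k grows, and every other convergent or intermediate fraction in range is farther away.
Largest k: floor((35 - q_2)/q_3) = floor((35 - 7)/20) = 1.
That gives (1*123 + 43)/(1*20 + 7) = 166/27.
Compare the errors: |x - 123/20| = |1027*20 - 123*167|/(167*20) = 1/3340, and |x - 166/27| = |1027*27 - 166*167|/(167*27) = 7/4509.
Cross-multiplying, 1*4509 = 4509 < 23380 = 7*3340, so 1/3340 is smaller: the convergent 123/20 is closer to x than 166/27.

123/20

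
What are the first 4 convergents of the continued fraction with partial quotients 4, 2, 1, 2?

Using the convergent recurrence p_i = a_i*p_{i-1} + p_{i-2}, q_i = a_i*q_{i-1} + q_{i-2} with p_{-2}=0, p_{-1}=1, q_{-2}=1, q_{-1}=0:
  i=0: a_0=4, p_0 = 4*1 + 0 = 4, q_0 = 4*0 + 1 = 1.
  i=1: a_1=2, p_1 = 2*4 + 1 = 9, q_1 = 2*1 + 0 = 2.
  i=2: a_2=1, p_2 = 1*9 + 4 = 13, q_2 = 1*2 + 1 = 3.
  i=3: a_3=2, p_3 = 2*13 + 9 = 35, q_3 = 2*3 + 2 = 8.

4/1, 9/2, 13/3, 35/8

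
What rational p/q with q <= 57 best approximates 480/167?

Expand x = 480/167 as a continued fraction with the Euclidean algorithm:
  480 = 2*167 + 146, so a_0 = 2.
  167 = 1*146 + 21, so a_1 = 1.
  146 = 6*21 + 20, so a_2 = 6.
  21 = 1*20 + 1, so a_3 = 1.
  20 = 20*1 + 0, so a_4 = 20.
so x = [2; 1, 6, 1, 20].
Convergents (p_i = a_i*p_{i-1} + p_{i-2}, q_i = a_i*q_{i-1} + q_{i-2} with p_{-2}=0, p_{-1}=1, q_{-2}=1, q_{-1}=0), until the denominator exceeds 57:
  i=0: a_0=2, p_0 = 2*1 + 0 = 2, q_0 = 2*0 + 1 = 1.
  i=1: a_1=1, p_1 = 1*2 + 1 = 3, q_1 = 1*1 + 0 = 1.
  i=2: a_2=6, p_2 = 6*3 + 2 = 20, q_2 = 6*1 + 1 = 7.
  i=3: a_3=1, p_3 = 1*20 + 3 = 23, q_3 = 1*7 + 1 = 8.
  i=4: a_4=20, p_4 = 20*23 + 20 = 480, q_4 = 20*8 + 7 = 167.
q_4 = 167 > 57, so the last convergent with denominator <= 57 is p_3/q_3 = 23/8.
The closest fraction with denominator <= 57 is either p_3/q_3 or the intermediate fraction (k*p_3 + p_2)/(k*q_3 + q_2) with the largest k >= 1 whose denominator stays <= 57; these approach x as k grows, and every other convergent or intermediate fraction in range is farther away.
Largest k: floor((57 - q_2)/q_3) = floor((57 - 7)/8) = 6.
That gives (6*23 + 20)/(6*8 + 7) = 158/55.
Compare the errors: |x - 23/8| = |480*8 - 23*167|/(167*8) = 1/1336, and |x - 158/55| = |480*55 - 158*167|/(167*55) = 14/9185.
Cross-multiplying, 1*9185 = 9185 < 18704 = 14*1336, so 1/1336 is smaller: the convergent 23/8 is closer to x than 158/55.

23/8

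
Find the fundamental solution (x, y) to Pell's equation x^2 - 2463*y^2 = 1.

(x, y) = (1005724, 20265)

First expand sqrt(2463) as a continued fraction. With x_i = (sqrt(2463) + m_i)/d_i and (m_0, d_0) = (0, 1): a_0 = floor(sqrt(2463)) = 49, since 49^2 = 2401 <= 2463 < 2500 = 50^2.
Iterate m_{i+1} = d_i*a_i - m_i, d_{i+1} = (2463 - m_{i+1}^2)/d_i, a_{i+1} = floor((a_0 + m_{i+1})/d_{i+1}):
  m_1 = 1*49 - 0 = 49, d_1 = (2463 - 49^2)/1 = 62/1 = 62, a_1 = floor((49 + 49)/62) = 1.
  m_2 = 62*1 - 49 = 13, d_2 = (2463 - 13^2)/62 = 2294/62 = 37, a_2 = floor((49 + 13)/37) = 1.
  m_3 = 37*1 - 13 = 24, d_3 = (2463 - 24^2)/37 = 1887/37 = 51, a_3 = floor((49 + 24)/51) = 1.
  m_4 = 51*1 - 24 = 27, d_4 = (2463 - 27^2)/51 = 1734/51 = 34, a_4 = floor((49 + 27)/34) = 2.
  m_5 = 34*2 - 27 = 41, d_5 = (2463 - 41^2)/34 = 782/34 = 23, a_5 = floor((49 + 41)/23) = 3.
  m_6 = 23*3 - 41 = 28, d_6 = (2463 - 28^2)/23 = 1679/23 = 73, a_6 = floor((49 + 28)/73) = 1.
  m_7 = 73*1 - 28 = 45, d_7 = (2463 - 45^2)/73 = 438/73 = 6, a_7 = floor((49 + 45)/6) = 15.
  m_8 = 6*15 - 45 = 45, d_8 = (2463 - 45^2)/6 = 438/6 = 73, a_8 = floor((49 + 45)/73) = 1.
  m_9 = 73*1 - 45 = 28, d_9 = (2463 - 28^2)/73 = 1679/73 = 23, a_9 = floor((49 + 28)/23) = 3.
  m_10 = 23*3 - 28 = 41, d_10 = (2463 - 41^2)/23 = 782/23 = 34, a_10 = floor((49 + 41)/34) = 2.
  m_11 = 34*2 - 41 = 27, d_11 = (2463 - 27^2)/34 = 1734/34 = 51, a_11 = floor((49 + 27)/51) = 1.
  m_12 = 51*1 - 27 = 24, d_12 = (2463 - 24^2)/51 = 1887/51 = 37, a_12 = floor((49 + 24)/37) = 1.
  m_13 = 37*1 - 24 = 13, d_13 = (2463 - 13^2)/37 = 2294/37 = 62, a_13 = floor((49 + 13)/62) = 1.
  m_14 = 62*1 - 13 = 49, d_14 = (2463 - 49^2)/62 = 62/62 = 1, a_14 = floor((49 + 49)/1) = 98.
  m_15 = 1*98 - 49 = 49, d_15 = (2463 - 49^2)/1 = 62/1 = 62: (m_15, d_15) = (m_1, d_1) = (49, 62), so from here the quotients repeat a_1, ..., a_14; the period length is 14.
So sqrt(2463) = [49; (1, 1, 1, 2, 3, 1, 15, 1, 3, 2, 1, 1, 1, 98)] with period length k = 14.
k is even, so the fundamental solution of x^2 - 2463y^2 = 1 is (p_{k-1}, q_{k-1}) = (p_13, q_13); compute convergents through index 13.
Convergents (p_i = a_i*p_{i-1} + p_{i-2}, q_i = a_i*q_{i-1} + q_{i-2} with p_{-2}=0, p_{-1}=1, q_{-2}=1, q_{-1}=0):
  i=0: a_0=49, p_0 = 49*1 + 0 = 49, q_0 = 49*0 + 1 = 1.
  i=1: a_1=1, p_1 = 1*49 + 1 = 50, q_1 = 1*1 + 0 = 1.
  i=2: a_2=1, p_2 = 1*50 + 49 = 99, q_2 = 1*1 + 1 = 2.
  i=3: a_3=1, p_3 = 1*99 + 50 = 149, q_3 = 1*2 + 1 = 3.
  i=4: a_4=2, p_4 = 2*149 + 99 = 397, q_4 = 2*3 + 2 = 8.
  i=5: a_5=3, p_5 = 3*397 + 149 = 1340, q_5 = 3*8 + 3 = 27.
  i=6: a_6=1, p_6 = 1*1340 + 397 = 1737, q_6 = 1*27 + 8 = 35.
  i=7: a_7=15, p_7 = 15*1737 + 1340 = 27395, q_7 = 15*35 + 27 = 552.
  i=8: a_8=1, p_8 = 1*27395 + 1737 = 29132, q_8 = 1*552 + 35 = 587.
  i=9: a_9=3, p_9 = 3*29132 + 27395 = 114791, q_9 = 3*587 + 552 = 2313.
  i=10: a_10=2, p_10 = 2*114791 + 29132 = 258714, q_10 = 2*2313 + 587 = 5213.
  i=11: a_11=1, p_11 = 1*258714 + 114791 = 373505, q_11 = 1*5213 + 2313 = 7526.
  i=12: a_12=1, p_12 = 1*373505 + 258714 = 632219, q_12 = 1*7526 + 5213 = 12739.
  i=13: a_13=1, p_13 = 1*632219 + 373505 = 1005724, q_13 = 1*12739 + 7526 = 20265.
Check: 1005724^2 - 2463*20265^2 = 1011480764176 - 1011480764175 = 1, so (x, y) = (1005724, 20265) solves the equation, and by the theorem it is the least positive solution.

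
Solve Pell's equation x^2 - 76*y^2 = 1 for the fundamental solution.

First expand sqrt(76) as a continued fraction. With x_i = (sqrt(76) + m_i)/d_i and (m_0, d_0) = (0, 1): a_0 = floor(sqrt(76)) = 8, since 8^2 = 64 <= 76 < 81 = 9^2.
Iterate m_{i+1} = d_i*a_i - m_i, d_{i+1} = (76 - m_{i+1}^2)/d_i, a_{i+1} = floor((a_0 + m_{i+1})/d_{i+1}):
  m_1 = 1*8 - 0 = 8, d_1 = (76 - 8^2)/1 = 12/1 = 12, a_1 = floor((8 + 8)/12) = 1.
  m_2 = 12*1 - 8 = 4, d_2 = (76 - 4^2)/12 = 60/12 = 5, a_2 = floor((8 + 4)/5) = 2.
  m_3 = 5*2 - 4 = 6, d_3 = (76 - 6^2)/5 = 40/5 = 8, a_3 = floor((8 + 6)/8) = 1.
  m_4 = 8*1 - 6 = 2, d_4 = (76 - 2^2)/8 = 72/8 = 9, a_4 = floor((8 + 2)/9) = 1.
  m_5 = 9*1 - 2 = 7, d_5 = (76 - 7^2)/9 = 27/9 = 3, a_5 = floor((8 + 7)/3) = 5.
  m_6 = 3*5 - 7 = 8, d_6 = (76 - 8^2)/3 = 12/3 = 4, a_6 = floor((8 + 8)/4) = 4.
  m_7 = 4*4 - 8 = 8, d_7 = (76 - 8^2)/4 = 12/4 = 3, a_7 = floor((8 + 8)/3) = 5.
  m_8 = 3*5 - 8 = 7, d_8 = (76 - 7^2)/3 = 27/3 = 9, a_8 = floor((8 + 7)/9) = 1.
  m_9 = 9*1 - 7 = 2, d_9 = (76 - 2^2)/9 = 72/9 = 8, a_9 = floor((8 + 2)/8) = 1.
  m_10 = 8*1 - 2 = 6, d_10 = (76 - 6^2)/8 = 40/8 = 5, a_10 = floor((8 + 6)/5) = 2.
  m_11 = 5*2 - 6 = 4, d_11 = (76 - 4^2)/5 = 60/5 = 12, a_11 = floor((8 + 4)/12) = 1.
  m_12 = 12*1 - 4 = 8, d_12 = (76 - 8^2)/12 = 12/12 = 1, a_12 = floor((8 + 8)/1) = 16.
  m_13 = 1*16 - 8 = 8, d_13 = (76 - 8^2)/1 = 12/1 = 12: (m_13, d_13) = (m_1, d_1) = (8, 12), so from here the quotients repeat a_1, ..., a_12; the period length is 12.
So sqrt(76) = [8; (1, 2, 1, 1, 5, 4, 5, 1, 1, 2, 1, 16)] with period length k = 12.
k is even, so the fundamental solution of x^2 - 76y^2 = 1 is (p_{k-1}, q_{k-1}) = (p_11, q_11); compute convergents through index 11.
Convergents (p_i = a_i*p_{i-1} + p_{i-2}, q_i = a_i*q_{i-1} + q_{i-2} with p_{-2}=0, p_{-1}=1, q_{-2}=1, q_{-1}=0):
  i=0: a_0=8, p_0 = 8*1 + 0 = 8, q_0 = 8*0 + 1 = 1.
  i=1: a_1=1, p_1 = 1*8 + 1 = 9, q_1 = 1*1 + 0 = 1.
  i=2: a_2=2, p_2 = 2*9 + 8 = 26, q_2 = 2*1 + 1 = 3.
  i=3: a_3=1, p_3 = 1*26 + 9 = 35, q_3 = 1*3 + 1 = 4.
  i=4: a_4=1, p_4 = 1*35 + 26 = 61, q_4 = 1*4 + 3 = 7.
  i=5: a_5=5, p_5 = 5*61 + 35 = 340, q_5 = 5*7 + 4 = 39.
  i=6: a_6=4, p_6 = 4*340 + 61 = 1421, q_6 = 4*39 + 7 = 163.
  i=7: a_7=5, p_7 = 5*1421 + 340 = 7445, q_7 = 5*163 + 39 = 854.
  i=8: a_8=1, p_8 = 1*7445 + 1421 = 8866, q_8 = 1*854 + 163 = 1017.
  i=9: a_9=1, p_9 = 1*8866 + 7445 = 16311, q_9 = 1*1017 + 854 = 1871.
  i=10: a_10=2, p_10 = 2*16311 + 8866 = 41488, q_10 = 2*1871 + 1017 = 4759.
  i=11: a_11=1, p_11 = 1*41488 + 16311 = 57799, q_11 = 1*4759 + 1871 = 6630.
Check: 57799^2 - 76*6630^2 = 3340724401 - 3340724400 = 1, so (x, y) = (57799, 6630) solves the equation, and by the theorem it is the least positive solution.

(x, y) = (57799, 6630)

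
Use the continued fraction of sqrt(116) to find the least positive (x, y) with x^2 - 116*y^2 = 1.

First expand sqrt(116) as a continued fraction. With x_i = (sqrt(116) + m_i)/d_i and (m_0, d_0) = (0, 1): a_0 = floor(sqrt(116)) = 10, since 10^2 = 100 <= 116 < 121 = 11^2.
Iterate m_{i+1} = d_i*a_i - m_i, d_{i+1} = (116 - m_{i+1}^2)/d_i, a_{i+1} = floor((a_0 + m_{i+1})/d_{i+1}):
  m_1 = 1*10 - 0 = 10, d_1 = (116 - 10^2)/1 = 16/1 = 16, a_1 = floor((10 + 10)/16) = 1.
  m_2 = 16*1 - 10 = 6, d_2 = (116 - 6^2)/16 = 80/16 = 5, a_2 = floor((10 + 6)/5) = 3.
  m_3 = 5*3 - 6 = 9, d_3 = (116 - 9^2)/5 = 35/5 = 7, a_3 = floor((10 + 9)/7) = 2.
  m_4 = 7*2 - 9 = 5, d_4 = (116 - 5^2)/7 = 91/7 = 13, a_4 = floor((10 + 5)/13) = 1.
  m_5 = 13*1 - 5 = 8, d_5 = (116 - 8^2)/13 = 52/13 = 4, a_5 = floor((10 + 8)/4) = 4.
  m_6 = 4*4 - 8 = 8, d_6 = (116 - 8^2)/4 = 52/4 = 13, a_6 = floor((10 + 8)/13) = 1.
  m_7 = 13*1 - 8 = 5, d_7 = (116 - 5^2)/13 = 91/13 = 7, a_7 = floor((10 + 5)/7) = 2.
  m_8 = 7*2 - 5 = 9, d_8 = (116 - 9^2)/7 = 35/7 = 5, a_8 = floor((10 + 9)/5) = 3.
  m_9 = 5*3 - 9 = 6, d_9 = (116 - 6^2)/5 = 80/5 = 16, a_9 = floor((10 + 6)/16) = 1.
  m_10 = 16*1 - 6 = 10, d_10 = (116 - 10^2)/16 = 16/16 = 1, a_10 = floor((10 + 10)/1) = 20.
  m_11 = 1*20 - 10 = 10, d_11 = (116 - 10^2)/1 = 16/1 = 16: (m_11, d_11) = (m_1, d_1) = (10, 16), so from here the quotients repeat a_1, ..., a_10; the period length is 10.
So sqrt(116) = [10; (1, 3, 2, 1, 4, 1, 2, 3, 1, 20)] with period length k = 10.
k is even, so the fundamental solution of x^2 - 116y^2 = 1 is (p_{k-1}, q_{k-1}) = (p_9, q_9); compute convergents through index 9.
Convergents (p_i = a_i*p_{i-1} + p_{i-2}, q_i = a_i*q_{i-1} + q_{i-2} with p_{-2}=0, p_{-1}=1, q_{-2}=1, q_{-1}=0):
  i=0: a_0=10, p_0 = 10*1 + 0 = 10, q_0 = 10*0 + 1 = 1.
  i=1: a_1=1, p_1 = 1*10 + 1 = 11, q_1 = 1*1 + 0 = 1.
  i=2: a_2=3, p_2 = 3*11 + 10 = 43, q_2 = 3*1 + 1 = 4.
  i=3: a_3=2, p_3 = 2*43 + 11 = 97, q_3 = 2*4 + 1 = 9.
  i=4: a_4=1, p_4 = 1*97 + 43 = 140, q_4 = 1*9 + 4 = 13.
  i=5: a_5=4, p_5 = 4*140 + 97 = 657, q_5 = 4*13 + 9 = 61.
  i=6: a_6=1, p_6 = 1*657 + 140 = 797, q_6 = 1*61 + 13 = 74.
  i=7: a_7=2, p_7 = 2*797 + 657 = 2251, q_7 = 2*74 + 61 = 209.
  i=8: a_8=3, p_8 = 3*2251 + 797 = 7550, q_8 = 3*209 + 74 = 701.
  i=9: a_9=1, p_9 = 1*7550 + 2251 = 9801, q_9 = 1*701 + 209 = 910.
Check: 9801^2 - 116*910^2 = 96059601 - 96059600 = 1, so (x, y) = (9801, 910) solves the equation, and by the theorem it is the least positive solution.

(x, y) = (9801, 910)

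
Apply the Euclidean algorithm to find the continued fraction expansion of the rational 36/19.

[1; 1, 8, 2]

Run the Euclidean algorithm on 36 and 19; the successive quotients are the partial quotients a_0, a_1, ... (each step inverts the fractional part left over by the previous one):
  36 = 1*19 + 17, so a_0 = 1.
  19 = 1*17 + 2, so a_1 = 1.
  17 = 8*2 + 1, so a_2 = 8.
  2 = 2*1 + 0, so a_3 = 2.
The remainder reaches 0 after 4 divisions, so the expansion has 4 partial quotients, read off in order.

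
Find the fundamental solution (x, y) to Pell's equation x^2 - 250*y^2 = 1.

(x, y) = (39480499, 2496966)

First expand sqrt(250) as a continued fraction. With x_i = (sqrt(250) + m_i)/d_i and (m_0, d_0) = (0, 1): a_0 = floor(sqrt(250)) = 15, since 15^2 = 225 <= 250 < 256 = 16^2.
Iterate m_{i+1} = d_i*a_i - m_i, d_{i+1} = (250 - m_{i+1}^2)/d_i, a_{i+1} = floor((a_0 + m_{i+1})/d_{i+1}):
  m_1 = 1*15 - 0 = 15, d_1 = (250 - 15^2)/1 = 25/1 = 25, a_1 = floor((15 + 15)/25) = 1.
  m_2 = 25*1 - 15 = 10, d_2 = (250 - 10^2)/25 = 150/25 = 6, a_2 = floor((15 + 10)/6) = 4.
  m_3 = 6*4 - 10 = 14, d_3 = (250 - 14^2)/6 = 54/6 = 9, a_3 = floor((15 + 14)/9) = 3.
  m_4 = 9*3 - 14 = 13, d_4 = (250 - 13^2)/9 = 81/9 = 9, a_4 = floor((15 + 13)/9) = 3.
  m_5 = 9*3 - 13 = 14, d_5 = (250 - 14^2)/9 = 54/9 = 6, a_5 = floor((15 + 14)/6) = 4.
  m_6 = 6*4 - 14 = 10, d_6 = (250 - 10^2)/6 = 150/6 = 25, a_6 = floor((15 + 10)/25) = 1.
  m_7 = 25*1 - 10 = 15, d_7 = (250 - 15^2)/25 = 25/25 = 1, a_7 = floor((15 + 15)/1) = 30.
  m_8 = 1*30 - 15 = 15, d_8 = (250 - 15^2)/1 = 25/1 = 25: (m_8, d_8) = (m_1, d_1) = (15, 25), so from here the quotients repeat a_1, ..., a_7; the period length is 7.
So sqrt(250) = [15; (1, 4, 3, 3, 4, 1, 30)] with period length k = 7.
k is odd, so (p_{k-1}, q_{k-1}) only solves x^2 - 250y^2 = -1 and the fundamental solution of x^2 - 250y^2 = 1 is (p_{2k-1}, q_{2k-1}) = (p_13, q_13); compute convergents through index 13, running through the period twice.
Convergents (p_i = a_i*p_{i-1} + p_{i-2}, q_i = a_i*q_{i-1} + q_{i-2} with p_{-2}=0, p_{-1}=1, q_{-2}=1, q_{-1}=0):
  i=0: a_0=15, p_0 = 15*1 + 0 = 15, q_0 = 15*0 + 1 = 1.
  i=1: a_1=1, p_1 = 1*15 + 1 = 16, q_1 = 1*1 + 0 = 1.
  i=2: a_2=4, p_2 = 4*16 + 15 = 79, q_2 = 4*1 + 1 = 5.
  i=3: a_3=3, p_3 = 3*79 + 16 = 253, q_3 = 3*5 + 1 = 16.
  i=4: a_4=3, p_4 = 3*253 + 79 = 838, q_4 = 3*16 + 5 = 53.
  i=5: a_5=4, p_5 = 4*838 + 253 = 3605, q_5 = 4*53 + 16 = 228.
  i=6: a_6=1, p_6 = 1*3605 + 838 = 4443, q_6 = 1*228 + 53 = 281.
  i=7: a_7=30, p_7 = 30*4443 + 3605 = 136895, q_7 = 30*281 + 228 = 8658.
  i=8: a_8=1, p_8 = 1*136895 + 4443 = 141338, q_8 = 1*8658 + 281 = 8939.
  i=9: a_9=4, p_9 = 4*141338 + 136895 = 702247, q_9 = 4*8939 + 8658 = 44414.
  i=10: a_10=3, p_10 = 3*702247 + 141338 = 2248079, q_10 = 3*44414 + 8939 = 142181.
  i=11: a_11=3, p_11 = 3*2248079 + 702247 = 7446484, q_11 = 3*142181 + 44414 = 470957.
  i=12: a_12=4, p_12 = 4*7446484 + 2248079 = 32034015, q_12 = 4*470957 + 142181 = 2026009.
  i=13: a_13=1, p_13 = 1*32034015 + 7446484 = 39480499, q_13 = 1*2026009 + 470957 = 2496966.
Indeed p_6^2 - 250*q_6^2 = 19740249 - 19740250 = -1, not +1.
Check: 39480499^2 - 250*2496966^2 = 1558709801289001 - 1558709801289000 = 1, so (x, y) = (39480499, 2496966) solves the equation, and by the theorem it is the least positive solution.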